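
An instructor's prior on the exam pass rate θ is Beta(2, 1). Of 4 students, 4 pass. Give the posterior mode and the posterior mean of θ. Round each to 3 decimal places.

MAP = 1.000; posterior mean = 0.857

Posterior: Beta(2+4, 1+0) = Beta(6, 1).
Since β = 1 ≤ 1 and α > 1, the Beta density is monotone increasing on [0,1]; the mode is at 1.
Mean = 6/(6+1) = 0.857.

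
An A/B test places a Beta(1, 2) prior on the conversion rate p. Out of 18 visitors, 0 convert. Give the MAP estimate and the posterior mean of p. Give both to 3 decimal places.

Posterior: Beta(1+0, 2+18) = Beta(1, 20).
Since α = 1 ≤ 1 and β > 1, the Beta density is monotone decreasing on [0,1]; the mode is at 0.
Mean = 1/(1+20) = 0.048.
Mean > mode: the posterior has a right tail.

MAP: 0.000. Posterior mean: 0.048.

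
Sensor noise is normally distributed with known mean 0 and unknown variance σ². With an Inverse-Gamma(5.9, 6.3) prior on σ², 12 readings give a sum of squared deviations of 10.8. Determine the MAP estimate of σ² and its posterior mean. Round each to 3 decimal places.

σ²_MAP = 0.907, E[σ²|data] = 1.073

Posterior: Inverse-Gamma(shape = 5.9+12/2 = 11.9, scale = 6.3+10.8/2 = 11.7).
Mode = β/(α+1) = 11.7/12.9 = 0.907.
Mean = β/(α−1) = 11.7/10.9 = 1.073.
The mean is pulled above the mode by the posterior's right skew.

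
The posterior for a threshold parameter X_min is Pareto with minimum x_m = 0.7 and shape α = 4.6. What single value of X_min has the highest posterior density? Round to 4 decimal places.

0.7000

The Pareto density is strictly decreasing on [x_m, ∞), so the mode is x_m = 0.7000.
Mean = α·x_m/(α−1) = 4.6·0.7/3.6 = 0.8944.
This is the posterior mode — the MAP estimate.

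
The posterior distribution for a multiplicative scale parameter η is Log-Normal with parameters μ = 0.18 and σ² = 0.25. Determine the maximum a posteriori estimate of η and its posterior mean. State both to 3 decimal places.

Mode = exp(μ − σ²) = exp(-0.07) = 0.932.
Mean = exp(μ + σ²/2) = exp(0.305) = 1.357.
The posterior is right-skewed, so the mean exceeds the mode.

MAP = 0.932, posterior mean = 1.357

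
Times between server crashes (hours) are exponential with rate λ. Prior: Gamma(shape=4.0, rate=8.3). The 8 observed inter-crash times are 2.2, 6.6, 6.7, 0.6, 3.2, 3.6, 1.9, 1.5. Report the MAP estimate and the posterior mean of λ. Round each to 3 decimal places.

Σ times = 26.3. Posterior: Gamma(shape = 4.0+8 = 12.0, rate = 8.3+26.3 = 34.6).
Mode = (α−1)/β = 11.0/34.6 = 0.318.
Mean = α/β = 12.0/34.6 = 0.347.

MAP = 0.318; posterior mean = 0.347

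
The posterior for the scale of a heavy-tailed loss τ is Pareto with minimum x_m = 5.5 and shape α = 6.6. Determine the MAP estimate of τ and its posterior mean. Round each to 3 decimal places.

The Pareto density is strictly decreasing on [x_m, ∞), so the mode is x_m = 5.500.
Mean = α·x_m/(α−1) = 6.6·5.5/5.6 = 6.482.
Mean > mode: the posterior has a right tail.

MAP = 5.500, posterior mean = 6.482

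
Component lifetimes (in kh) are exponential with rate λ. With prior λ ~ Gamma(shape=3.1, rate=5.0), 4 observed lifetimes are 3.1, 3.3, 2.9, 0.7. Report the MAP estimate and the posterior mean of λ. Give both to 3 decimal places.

MAP = 0.407, posterior mean = 0.473

Σ times = 10.0. Posterior: Gamma(shape = 3.1+4 = 7.1, rate = 5.0+10.0 = 15.0).
Mode = (α−1)/β = 6.1/15.0 = 0.407.
Mean = α/β = 7.1/15.0 = 0.473.
Right-skewed posterior ⇒ mode < mean.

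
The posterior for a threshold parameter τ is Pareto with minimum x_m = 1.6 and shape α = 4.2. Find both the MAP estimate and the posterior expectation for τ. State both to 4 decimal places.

The Pareto density is strictly decreasing on [x_m, ∞), so the mode is x_m = 1.6000.
Mean = α·x_m/(α−1) = 4.2·1.6/3.2 = 2.1000.

MAP estimate = 1.6000, posterior expectation = 2.1000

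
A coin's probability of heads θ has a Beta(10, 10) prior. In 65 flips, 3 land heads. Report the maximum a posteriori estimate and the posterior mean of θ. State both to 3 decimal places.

maximum a posteriori estimate = 0.145, posterior mean = 0.153

Posterior: Beta(10+3, 10+62) = Beta(13, 72).
Mode = (13−1)/(13+72−2) = 12/83 = 0.145.
Mean = 13/(13+72) = 13/85 = 0.153.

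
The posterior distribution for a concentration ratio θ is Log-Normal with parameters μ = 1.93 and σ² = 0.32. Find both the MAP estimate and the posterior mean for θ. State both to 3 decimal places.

Mode = exp(μ − σ²) = exp(1.61) = 5.003.
Mean = exp(μ + σ²/2) = exp(2.090) = 8.085.

MAP = 5.003, posterior mean = 8.085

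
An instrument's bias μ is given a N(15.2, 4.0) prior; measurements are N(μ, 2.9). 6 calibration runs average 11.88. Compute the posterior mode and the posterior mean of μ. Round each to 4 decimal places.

Posterior for μ is Normal. Precision-weighted mean: (1/4.0·15.2 + 6/2.9·11.88) / (1/4.0 + 6/2.9) = 12.2379.
A Normal posterior is symmetric, so mode = mean.

MAP: 12.2379. Posterior mean: 12.2379.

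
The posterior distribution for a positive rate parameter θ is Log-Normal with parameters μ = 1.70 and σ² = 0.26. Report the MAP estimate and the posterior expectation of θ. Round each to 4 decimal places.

Mode = exp(μ − σ²) = exp(1.44) = 4.2207.
Mean = exp(μ + σ²/2) = exp(1.830) = 6.2339.
Right-skewed posterior ⇒ mode < mean.

MAP = 4.2207, posterior mean = 6.2339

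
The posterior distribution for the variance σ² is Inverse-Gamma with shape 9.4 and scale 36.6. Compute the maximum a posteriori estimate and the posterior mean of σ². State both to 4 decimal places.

Mode = β/(α+1) = 36.6/10.4 = 3.5192.
Mean = β/(α−1) = 36.6/8.4 = 4.3571.
The posterior is right-skewed, so the mean exceeds the mode.

MAP: 3.5192. Posterior mean: 4.3571.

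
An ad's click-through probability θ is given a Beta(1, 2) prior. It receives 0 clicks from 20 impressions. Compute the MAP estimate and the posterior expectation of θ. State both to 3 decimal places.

MAP: 0.000. Posterior mean: 0.043.

Posterior: Beta(1+0, 2+20) = Beta(1, 22).
Since α = 1 ≤ 1 and β > 1, the Beta density is monotone decreasing on [0,1]; the mode is at 0.
Mean = 1/(1+22) = 0.043.
The posterior is right-skewed, so the mean exceeds the mode.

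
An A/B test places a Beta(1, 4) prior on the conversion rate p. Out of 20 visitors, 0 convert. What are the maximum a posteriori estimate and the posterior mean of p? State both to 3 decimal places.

Posterior: Beta(1+0, 4+20) = Beta(1, 24).
Since α = 1 ≤ 1 and β > 1, the Beta density is monotone decreasing on [0,1]; the mode is at 0.
Mean = 1/(1+24) = 0.040.

p_MAP = 0.000, E[p|data] = 0.040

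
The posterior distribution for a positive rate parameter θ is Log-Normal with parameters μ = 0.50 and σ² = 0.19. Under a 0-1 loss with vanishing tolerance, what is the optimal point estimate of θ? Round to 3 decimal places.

1.363

Mode = exp(μ − σ²) = exp(0.31) = 1.363.
Mean = exp(μ + σ²/2) = exp(0.595) = 1.813.
This is the posterior mode — the MAP estimate.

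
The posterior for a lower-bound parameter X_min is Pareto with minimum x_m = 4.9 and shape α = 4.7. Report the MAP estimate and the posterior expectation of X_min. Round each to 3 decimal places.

The Pareto density is strictly decreasing on [x_m, ∞), so the mode is x_m = 4.900.
Mean = α·x_m/(α−1) = 4.7·4.9/3.7 = 6.224.
The mean is pulled above the mode by the posterior's right skew.

MAP = 4.900; posterior mean = 6.224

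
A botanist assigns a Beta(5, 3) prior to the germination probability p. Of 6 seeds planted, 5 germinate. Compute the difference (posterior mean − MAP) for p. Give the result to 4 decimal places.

Posterior: Beta(5+5, 3+1) = Beta(10, 4).
Mode = (10−1)/(10+4−2) = 9/12 = 0.7500.
Mean = 10/(10+4) = 10/14 = 0.7143.
Difference = 0.7143 − 0.7500 = -0.0357.

-0.0357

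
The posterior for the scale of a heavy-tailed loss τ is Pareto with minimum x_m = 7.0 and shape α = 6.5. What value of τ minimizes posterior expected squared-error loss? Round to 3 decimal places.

The Pareto density is strictly decreasing on [x_m, ∞), so the mode is x_m = 7.000.
Mean = α·x_m/(α−1) = 6.5·7.0/5.5 = 8.273.
Squared-error loss ⇒ the optimal estimator is the posterior mean.

8.273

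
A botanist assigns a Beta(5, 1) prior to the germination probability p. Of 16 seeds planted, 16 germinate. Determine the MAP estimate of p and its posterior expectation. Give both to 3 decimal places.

MAP = 1.000, posterior mean = 0.955

Posterior: Beta(5+16, 1+0) = Beta(21, 1).
Since β = 1 ≤ 1 and α > 1, the Beta density is monotone increasing on [0,1]; the mode is at 1.
Mean = 21/(21+1) = 0.955.
The posterior is left-skewed, so the mode exceeds the mean.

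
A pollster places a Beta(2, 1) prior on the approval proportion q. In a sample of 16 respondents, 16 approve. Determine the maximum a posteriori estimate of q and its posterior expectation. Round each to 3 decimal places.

MAP: 1.000. Posterior mean: 0.947.

Posterior: Beta(2+16, 1+0) = Beta(18, 1).
Since β = 1 ≤ 1 and α > 1, the Beta density is monotone increasing on [0,1]; the mode is at 1.
Mean = 18/(18+1) = 0.947.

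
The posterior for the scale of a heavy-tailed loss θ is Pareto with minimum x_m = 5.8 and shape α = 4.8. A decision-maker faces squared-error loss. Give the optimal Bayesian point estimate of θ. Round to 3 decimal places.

The Pareto density is strictly decreasing on [x_m, ∞), so the mode is x_m = 5.800.
Mean = α·x_m/(α−1) = 4.8·5.8/3.8 = 7.326.
Squared-error loss ⇒ the optimal estimator is the posterior mean.

7.326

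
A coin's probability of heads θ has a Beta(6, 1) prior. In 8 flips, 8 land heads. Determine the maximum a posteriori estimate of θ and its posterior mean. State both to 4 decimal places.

MAP = 1.0000; posterior mean = 0.9333

Posterior: Beta(6+8, 1+0) = Beta(14, 1).
Since β = 1 ≤ 1 and α > 1, the Beta density is monotone increasing on [0,1]; the mode is at 1.
Mean = 14/(14+1) = 0.9333.
The mean is pulled below the mode by the posterior's left skew.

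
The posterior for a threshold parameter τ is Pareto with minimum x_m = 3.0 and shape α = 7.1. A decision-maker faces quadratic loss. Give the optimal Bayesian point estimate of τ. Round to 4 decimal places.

The Pareto density is strictly decreasing on [x_m, ∞), so the mode is x_m = 3.0000.
Mean = α·x_m/(α−1) = 7.1·3.0/6.1 = 3.4918.
Quadratic loss ⇒ the optimal estimator is the posterior mean.

3.4918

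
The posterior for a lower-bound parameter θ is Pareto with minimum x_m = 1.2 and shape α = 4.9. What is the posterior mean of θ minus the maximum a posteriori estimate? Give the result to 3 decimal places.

0.308

The Pareto density is strictly decreasing on [x_m, ∞), so the mode is x_m = 1.200.
Mean = α·x_m/(α−1) = 4.9·1.2/3.9 = 1.508.
Difference = 1.508 − 1.200 = 0.308.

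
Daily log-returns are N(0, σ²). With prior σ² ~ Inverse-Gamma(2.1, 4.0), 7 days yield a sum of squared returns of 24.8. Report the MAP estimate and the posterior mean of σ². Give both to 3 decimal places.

MAP: 2.485. Posterior mean: 3.565.

Posterior: Inverse-Gamma(shape = 2.1+7/2 = 5.6, scale = 4.0+24.8/2 = 16.4).
Mode = β/(α+1) = 16.4/6.6 = 2.485.
Mean = β/(α−1) = 16.4/4.6 = 3.565.
Right-skewed posterior ⇒ mode < mean.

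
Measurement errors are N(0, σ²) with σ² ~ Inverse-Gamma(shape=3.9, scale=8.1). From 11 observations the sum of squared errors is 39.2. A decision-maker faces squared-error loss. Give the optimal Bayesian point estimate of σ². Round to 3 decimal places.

3.298

Posterior: Inverse-Gamma(shape = 3.9+11/2 = 9.4, scale = 8.1+39.2/2 = 27.7).
Mode = β/(α+1) = 27.7/10.4 = 2.663.
Mean = β/(α−1) = 27.7/8.4 = 3.298.
Squared-error loss ⇒ the optimal estimator is the posterior mean.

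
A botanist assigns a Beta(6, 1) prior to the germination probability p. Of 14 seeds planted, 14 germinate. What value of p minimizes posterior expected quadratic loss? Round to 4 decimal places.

Posterior: Beta(6+14, 1+0) = Beta(20, 1).
Since β = 1 ≤ 1 and α > 1, the Beta density is monotone increasing on [0,1]; the mode is at 1.
Mean = 20/(20+1) = 0.9524.
Quadratic loss ⇒ the optimal estimator is the posterior mean.

0.9524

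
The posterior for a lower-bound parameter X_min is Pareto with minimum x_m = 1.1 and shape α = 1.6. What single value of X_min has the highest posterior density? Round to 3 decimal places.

1.100

The Pareto density is strictly decreasing on [x_m, ∞), so the mode is x_m = 1.100.
Mean = α·x_m/(α−1) = 1.6·1.1/0.6 = 2.933.
This is the posterior mode — the MAP estimate.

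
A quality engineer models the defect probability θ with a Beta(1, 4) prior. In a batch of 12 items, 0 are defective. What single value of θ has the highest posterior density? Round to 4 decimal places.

0.0000

Posterior: Beta(1+0, 4+12) = Beta(1, 16).
Since α = 1 ≤ 1 and β > 1, the Beta density is monotone decreasing on [0,1]; the mode is at 0.
Mean = 1/(1+16) = 0.0588.
This is the posterior mode — the MAP estimate.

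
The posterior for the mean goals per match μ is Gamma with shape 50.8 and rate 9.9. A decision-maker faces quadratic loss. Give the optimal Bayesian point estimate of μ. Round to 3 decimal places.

Mode = (α−1)/β = 49.8/9.9 = 5.030.
Mean = α/β = 50.8/9.9 = 5.131.
Quadratic loss ⇒ the optimal estimator is the posterior mean.

5.131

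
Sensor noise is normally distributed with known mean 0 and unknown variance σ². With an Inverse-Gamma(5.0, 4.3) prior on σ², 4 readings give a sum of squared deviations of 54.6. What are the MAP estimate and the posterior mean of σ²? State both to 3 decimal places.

Posterior: Inverse-Gamma(shape = 5.0+4/2 = 7.0, scale = 4.3+54.6/2 = 31.6).
Mode = β/(α+1) = 31.6/8.0 = 3.950.
Mean = β/(α−1) = 31.6/6.0 = 5.267.

σ²_MAP = 3.950, E[σ²|data] = 5.267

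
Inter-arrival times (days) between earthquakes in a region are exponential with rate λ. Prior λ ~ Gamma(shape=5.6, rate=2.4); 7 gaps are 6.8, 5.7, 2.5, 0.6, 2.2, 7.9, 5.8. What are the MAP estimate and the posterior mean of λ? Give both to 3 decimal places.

MAP: 0.342. Posterior mean: 0.372.

Σ times = 31.5. Posterior: Gamma(shape = 5.6+7 = 12.6, rate = 2.4+31.5 = 33.9).
Mode = (α−1)/β = 11.6/33.9 = 0.342.
Mean = α/β = 12.6/33.9 = 0.372.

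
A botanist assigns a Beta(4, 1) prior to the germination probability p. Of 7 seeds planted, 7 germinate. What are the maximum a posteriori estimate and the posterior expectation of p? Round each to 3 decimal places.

Posterior: Beta(4+7, 1+0) = Beta(11, 1).
Since β = 1 ≤ 1 and α > 1, the Beta density is monotone increasing on [0,1]; the mode is at 1.
Mean = 11/(11+1) = 0.917.
Left-skewed posterior ⇒ mean < mode.

maximum a posteriori estimate = 1.000, posterior expectation = 0.917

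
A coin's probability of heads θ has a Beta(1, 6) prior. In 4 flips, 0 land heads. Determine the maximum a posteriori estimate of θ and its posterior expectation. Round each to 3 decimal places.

Posterior: Beta(1+0, 6+4) = Beta(1, 10).
Since α = 1 ≤ 1 and β > 1, the Beta density is monotone decreasing on [0,1]; the mode is at 0.
Mean = 1/(1+10) = 0.091.
The mean is pulled above the mode by the posterior's right skew.

maximum a posteriori estimate = 0.000, posterior expectation = 0.091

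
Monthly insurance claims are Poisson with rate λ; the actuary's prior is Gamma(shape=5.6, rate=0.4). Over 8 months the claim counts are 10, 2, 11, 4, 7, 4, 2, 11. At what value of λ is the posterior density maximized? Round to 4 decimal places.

Σ counts = 51. Posterior: Gamma(shape = 5.6+51 = 56.6, rate = 0.4+8 = 8.4).
Mode = (α−1)/β = 55.6/8.4 = 6.6190.
Mean = α/β = 56.6/8.4 = 6.7381.
This is the posterior mode — the MAP estimate.

6.6190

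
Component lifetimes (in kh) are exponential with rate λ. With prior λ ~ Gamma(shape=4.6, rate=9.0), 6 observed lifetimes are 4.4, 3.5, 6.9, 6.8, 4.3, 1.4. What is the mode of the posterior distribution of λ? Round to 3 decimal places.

0.264

Σ times = 27.3. Posterior: Gamma(shape = 4.6+6 = 10.6, rate = 9.0+27.3 = 36.3).
Mode = (α−1)/β = 9.6/36.3 = 0.264.
Mean = α/β = 10.6/36.3 = 0.292.
This is the posterior mode — the MAP estimate.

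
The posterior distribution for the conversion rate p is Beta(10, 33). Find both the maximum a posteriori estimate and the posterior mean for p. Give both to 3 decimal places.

maximum a posteriori estimate = 0.220, posterior mean = 0.233

Mode = (10−1)/(10+33−2) = 9/41 = 0.220.
Mean = 10/(10+33) = 10/43 = 0.233.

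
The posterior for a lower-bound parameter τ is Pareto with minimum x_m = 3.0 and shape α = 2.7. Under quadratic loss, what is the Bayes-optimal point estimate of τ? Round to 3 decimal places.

The Pareto density is strictly decreasing on [x_m, ∞), so the mode is x_m = 3.000.
Mean = α·x_m/(α−1) = 2.7·3.0/1.7 = 4.765.
Quadratic loss ⇒ the optimal estimator is the posterior mean.

4.765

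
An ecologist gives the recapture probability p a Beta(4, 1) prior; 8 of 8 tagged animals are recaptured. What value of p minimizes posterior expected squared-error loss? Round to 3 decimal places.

0.923

Posterior: Beta(4+8, 1+0) = Beta(12, 1).
Since β = 1 ≤ 1 and α > 1, the Beta density is monotone increasing on [0,1]; the mode is at 1.
Mean = 12/(12+1) = 0.923.
Squared-error loss ⇒ the optimal estimator is the posterior mean.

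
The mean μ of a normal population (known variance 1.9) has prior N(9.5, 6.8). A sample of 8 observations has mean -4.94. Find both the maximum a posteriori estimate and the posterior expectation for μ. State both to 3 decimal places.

Posterior for μ is Normal. Precision-weighted mean: (1/6.8·9.5 + 8/1.9·-4.94) / (1/6.8 + 8/1.9) = -4.453.
A Normal posterior is symmetric, so mode = mean.

MAP = -4.453, posterior mean = -4.453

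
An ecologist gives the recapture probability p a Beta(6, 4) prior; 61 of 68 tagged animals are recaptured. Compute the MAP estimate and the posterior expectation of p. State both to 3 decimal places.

Posterior: Beta(6+61, 4+7) = Beta(67, 11).
Mode = (67−1)/(67+11−2) = 66/76 = 0.868.
Mean = 67/(67+11) = 67/78 = 0.859.
Mode > mean: the posterior has a left tail.

MAP = 0.868, posterior mean = 0.859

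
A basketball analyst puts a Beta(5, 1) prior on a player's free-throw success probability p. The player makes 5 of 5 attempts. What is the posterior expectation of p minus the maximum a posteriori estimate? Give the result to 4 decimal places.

Posterior: Beta(5+5, 1+0) = Beta(10, 1).
Since β = 1 ≤ 1 and α > 1, the Beta density is monotone increasing on [0,1]; the mode is at 1.
Mean = 10/(10+1) = 0.9091.
Difference = 0.9091 − 1.0000 = -0.0909.
The mean is pulled below the mode by the posterior's left skew.

-0.0909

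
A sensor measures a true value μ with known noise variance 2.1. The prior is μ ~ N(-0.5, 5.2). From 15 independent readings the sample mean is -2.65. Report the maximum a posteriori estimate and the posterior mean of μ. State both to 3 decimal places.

maximum a posteriori estimate = -2.594, posterior mean = -2.594

Posterior for μ is Normal. Precision-weighted mean: (1/5.2·-0.5 + 15/2.1·-2.65) / (1/5.2 + 15/2.1) = -2.594.
A Normal posterior is symmetric, so mode = mean.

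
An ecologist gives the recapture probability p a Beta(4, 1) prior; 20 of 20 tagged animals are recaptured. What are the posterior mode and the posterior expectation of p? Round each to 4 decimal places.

MAP = 1.0000, posterior mean = 0.9600

Posterior: Beta(4+20, 1+0) = Beta(24, 1).
Since β = 1 ≤ 1 and α > 1, the Beta density is monotone increasing on [0,1]; the mode is at 1.
Mean = 24/(24+1) = 0.9600.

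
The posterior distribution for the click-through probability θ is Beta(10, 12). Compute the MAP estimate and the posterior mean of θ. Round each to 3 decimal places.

Mode = (10−1)/(10+12−2) = 9/20 = 0.450.
Mean = 10/(10+12) = 10/22 = 0.455.

MAP = 0.450, posterior mean = 0.455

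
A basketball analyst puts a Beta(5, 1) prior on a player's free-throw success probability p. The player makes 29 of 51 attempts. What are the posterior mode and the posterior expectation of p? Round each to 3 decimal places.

p_MAP = 0.600, E[p|data] = 0.596

Posterior: Beta(5+29, 1+22) = Beta(34, 23).
Mode = (34−1)/(34+23−2) = 33/55 = 0.600.
Mean = 34/(34+23) = 34/57 = 0.596.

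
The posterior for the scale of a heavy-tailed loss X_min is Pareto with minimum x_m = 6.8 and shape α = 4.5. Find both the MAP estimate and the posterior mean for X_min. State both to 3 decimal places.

MAP: 6.800. Posterior mean: 8.743.

The Pareto density is strictly decreasing on [x_m, ∞), so the mode is x_m = 6.800.
Mean = α·x_m/(α−1) = 4.5·6.8/3.5 = 8.743.
Mean > mode: the posterior has a right tail.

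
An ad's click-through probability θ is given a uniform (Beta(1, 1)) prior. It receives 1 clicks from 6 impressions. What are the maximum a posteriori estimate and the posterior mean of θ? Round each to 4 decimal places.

Posterior: Beta(1+1, 1+5) = Beta(2, 6).
Mode = (2−1)/(2+6−2) = 1/6 = 0.1667.
Mean = 2/(2+6) = 2/8 = 0.2500.

MAP = 0.1667; posterior mean = 0.2500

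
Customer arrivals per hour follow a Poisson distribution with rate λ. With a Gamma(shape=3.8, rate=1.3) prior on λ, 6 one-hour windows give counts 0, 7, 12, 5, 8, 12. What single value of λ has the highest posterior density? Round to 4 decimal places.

6.4110

Σ counts = 44. Posterior: Gamma(shape = 3.8+44 = 47.8, rate = 1.3+6 = 7.3).
Mode = (α−1)/β = 46.8/7.3 = 6.4110.
Mean = α/β = 47.8/7.3 = 6.5479.
This is the posterior mode — the MAP estimate.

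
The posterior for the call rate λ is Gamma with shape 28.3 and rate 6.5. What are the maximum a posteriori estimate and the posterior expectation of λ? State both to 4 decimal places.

maximum a posteriori estimate = 4.2000, posterior expectation = 4.3538

Mode = (α−1)/β = 27.3/6.5 = 4.2000.
Mean = α/β = 28.3/6.5 = 4.3538.
The mean is pulled above the mode by the posterior's right skew.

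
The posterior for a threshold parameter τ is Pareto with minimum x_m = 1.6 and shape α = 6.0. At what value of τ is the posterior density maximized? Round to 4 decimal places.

1.6000

The Pareto density is strictly decreasing on [x_m, ∞), so the mode is x_m = 1.6000.
Mean = α·x_m/(α−1) = 6.0·1.6/5.0 = 1.9200.
This is the posterior mode — the MAP estimate.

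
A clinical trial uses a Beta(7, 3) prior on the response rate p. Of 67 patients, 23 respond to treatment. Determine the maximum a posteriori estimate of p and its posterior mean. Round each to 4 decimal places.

Posterior: Beta(7+23, 3+44) = Beta(30, 47).
Mode = (30−1)/(30+47−2) = 29/75 = 0.3867.
Mean = 30/(30+47) = 30/77 = 0.3896.

MAP: 0.3867. Posterior mean: 0.3896.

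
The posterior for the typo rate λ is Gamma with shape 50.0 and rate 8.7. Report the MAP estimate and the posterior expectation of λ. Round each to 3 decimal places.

Mode = (α−1)/β = 49.0/8.7 = 5.632.
Mean = α/β = 50.0/8.7 = 5.747.

MAP = 5.632; posterior mean = 5.747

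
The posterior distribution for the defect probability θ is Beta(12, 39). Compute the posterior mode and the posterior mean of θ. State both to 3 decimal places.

MAP: 0.224. Posterior mean: 0.235.

Mode = (12−1)/(12+39−2) = 11/49 = 0.224.
Mean = 12/(12+39) = 12/51 = 0.235.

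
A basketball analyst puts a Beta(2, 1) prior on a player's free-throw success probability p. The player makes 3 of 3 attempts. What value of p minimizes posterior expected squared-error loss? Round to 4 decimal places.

Posterior: Beta(2+3, 1+0) = Beta(5, 1).
Since β = 1 ≤ 1 and α > 1, the Beta density is monotone increasing on [0,1]; the mode is at 1.
Mean = 5/(5+1) = 0.8333.
Squared-error loss ⇒ the optimal estimator is the posterior mean.

0.8333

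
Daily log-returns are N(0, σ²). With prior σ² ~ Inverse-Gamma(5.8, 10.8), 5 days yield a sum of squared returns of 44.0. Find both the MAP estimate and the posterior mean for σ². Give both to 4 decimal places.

MAP = 3.5269; posterior mean = 4.4932

Posterior: Inverse-Gamma(shape = 5.8+5/2 = 8.3, scale = 10.8+44.0/2 = 32.8).
Mode = β/(α+1) = 32.8/9.3 = 3.5269.
Mean = β/(α−1) = 32.8/7.3 = 4.4932.
The mean is pulled above the mode by the posterior's right skew.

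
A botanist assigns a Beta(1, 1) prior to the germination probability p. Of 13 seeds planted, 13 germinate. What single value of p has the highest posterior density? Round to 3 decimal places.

Posterior: Beta(1+13, 1+0) = Beta(14, 1).
Since β = 1 ≤ 1 and α > 1, the Beta density is monotone increasing on [0,1]; the mode is at 1.
Mean = 14/(14+1) = 0.933.
This is the posterior mode — the MAP estimate.

1.000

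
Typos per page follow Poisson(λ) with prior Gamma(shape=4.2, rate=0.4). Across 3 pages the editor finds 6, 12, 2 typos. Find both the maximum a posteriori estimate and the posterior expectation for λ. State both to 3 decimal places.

maximum a posteriori estimate = 6.824, posterior expectation = 7.118

Σ counts = 20. Posterior: Gamma(shape = 4.2+20 = 24.2, rate = 0.4+3 = 3.4).
Mode = (α−1)/β = 23.2/3.4 = 6.824.
Mean = α/β = 24.2/3.4 = 7.118.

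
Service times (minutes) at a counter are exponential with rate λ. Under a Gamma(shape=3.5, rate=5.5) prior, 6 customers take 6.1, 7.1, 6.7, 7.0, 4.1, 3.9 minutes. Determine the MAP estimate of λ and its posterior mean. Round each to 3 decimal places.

Σ times = 34.9. Posterior: Gamma(shape = 3.5+6 = 9.5, rate = 5.5+34.9 = 40.4).
Mode = (α−1)/β = 8.5/40.4 = 0.210.
Mean = α/β = 9.5/40.4 = 0.235.

MAP = 0.210, posterior mean = 0.235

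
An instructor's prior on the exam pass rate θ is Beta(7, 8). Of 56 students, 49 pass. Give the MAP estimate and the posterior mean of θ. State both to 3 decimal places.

θ_MAP = 0.797, E[θ|data] = 0.789

Posterior: Beta(7+49, 8+7) = Beta(56, 15).
Mode = (56−1)/(56+15−2) = 55/69 = 0.797.
Mean = 56/(56+15) = 56/71 = 0.789.
The posterior is left-skewed, so the mode exceeds the mean.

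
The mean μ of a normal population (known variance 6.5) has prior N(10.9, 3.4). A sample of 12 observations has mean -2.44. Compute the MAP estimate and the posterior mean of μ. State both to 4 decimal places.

Posterior for μ is Normal. Precision-weighted mean: (1/3.4·10.9 + 12/6.5·-2.44) / (1/3.4 + 12/6.5) = -0.6068.
A Normal posterior is symmetric, so mode = mean.

MAP = -0.6068; posterior mean = -0.6068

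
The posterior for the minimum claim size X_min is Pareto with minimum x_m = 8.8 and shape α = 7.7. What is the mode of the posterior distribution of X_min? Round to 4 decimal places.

The Pareto density is strictly decreasing on [x_m, ∞), so the mode is x_m = 8.8000.
Mean = α·x_m/(α−1) = 7.7·8.8/6.7 = 10.1134.
This is the posterior mode — the MAP estimate.

8.8000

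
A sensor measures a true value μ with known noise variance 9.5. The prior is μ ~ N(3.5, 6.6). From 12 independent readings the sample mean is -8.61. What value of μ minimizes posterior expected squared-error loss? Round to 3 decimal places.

Posterior for μ is Normal. Precision-weighted mean: (1/6.6·3.5 + 12/9.5·-8.61) / (1/6.6 + 12/9.5) = -7.313.
A Normal posterior is symmetric, so mode = mean.
Squared-error loss ⇒ the optimal estimator is the posterior mean.

-7.313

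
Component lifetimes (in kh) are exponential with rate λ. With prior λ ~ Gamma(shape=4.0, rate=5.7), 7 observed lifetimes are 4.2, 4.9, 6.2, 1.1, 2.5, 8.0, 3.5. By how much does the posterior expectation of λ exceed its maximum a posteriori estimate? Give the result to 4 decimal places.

Σ times = 30.4. Posterior: Gamma(shape = 4.0+7 = 11.0, rate = 5.7+30.4 = 36.1).
Mode = (α−1)/β = 10.0/36.1 = 0.2770.
Mean = α/β = 11.0/36.1 = 0.3047.
Difference = 0.3047 − 0.2770 = 0.0277.

0.0277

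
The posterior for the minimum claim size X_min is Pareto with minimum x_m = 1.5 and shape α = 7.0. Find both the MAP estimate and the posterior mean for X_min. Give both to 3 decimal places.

MAP estimate = 1.500, posterior mean = 1.750

The Pareto density is strictly decreasing on [x_m, ∞), so the mode is x_m = 1.500.
Mean = α·x_m/(α−1) = 7.0·1.5/6.0 = 1.750.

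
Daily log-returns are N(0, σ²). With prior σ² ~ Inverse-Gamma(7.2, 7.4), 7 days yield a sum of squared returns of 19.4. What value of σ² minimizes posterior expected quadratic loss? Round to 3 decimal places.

1.763

Posterior: Inverse-Gamma(shape = 7.2+7/2 = 10.7, scale = 7.4+19.4/2 = 17.1).
Mode = β/(α+1) = 17.1/11.7 = 1.462.
Mean = β/(α−1) = 17.1/9.7 = 1.763.
Quadratic loss ⇒ the optimal estimator is the posterior mean.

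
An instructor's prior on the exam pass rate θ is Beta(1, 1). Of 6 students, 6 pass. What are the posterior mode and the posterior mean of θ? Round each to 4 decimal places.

Posterior: Beta(1+6, 1+0) = Beta(7, 1).
Since β = 1 ≤ 1 and α > 1, the Beta density is monotone increasing on [0,1]; the mode is at 1.
Mean = 7/(7+1) = 0.8750.
The posterior is left-skewed, so the mode exceeds the mean.

posterior mode = 1.0000, posterior mean = 0.8750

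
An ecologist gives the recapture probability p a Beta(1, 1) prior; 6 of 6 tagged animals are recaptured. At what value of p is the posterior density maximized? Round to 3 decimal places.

1.000

Posterior: Beta(1+6, 1+0) = Beta(7, 1).
Since β = 1 ≤ 1 and α > 1, the Beta density is monotone increasing on [0,1]; the mode is at 1.
Mean = 7/(7+1) = 0.875.
This is the posterior mode — the MAP estimate.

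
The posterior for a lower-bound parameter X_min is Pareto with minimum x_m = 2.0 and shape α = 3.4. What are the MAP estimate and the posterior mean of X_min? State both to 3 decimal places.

The Pareto density is strictly decreasing on [x_m, ∞), so the mode is x_m = 2.000.
Mean = α·x_m/(α−1) = 3.4·2.0/2.4 = 2.833.
The posterior is right-skewed, so the mean exceeds the mode.

MAP = 2.000, posterior mean = 2.833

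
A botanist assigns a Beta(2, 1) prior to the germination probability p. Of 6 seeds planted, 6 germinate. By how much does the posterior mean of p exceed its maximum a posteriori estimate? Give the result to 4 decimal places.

Posterior: Beta(2+6, 1+0) = Beta(8, 1).
Since β = 1 ≤ 1 and α > 1, the Beta density is monotone increasing on [0,1]; the mode is at 1.
Mean = 8/(8+1) = 0.8889.
Difference = 0.8889 − 1.0000 = -0.1111.
The posterior is left-skewed, so the mode exceeds the mean.

-0.1111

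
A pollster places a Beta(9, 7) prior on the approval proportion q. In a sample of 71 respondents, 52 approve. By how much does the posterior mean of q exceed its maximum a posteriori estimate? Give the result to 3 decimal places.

-0.005

Posterior: Beta(9+52, 7+19) = Beta(61, 26).
Mode = (61−1)/(61+26−2) = 60/85 = 0.706.
Mean = 61/(61+26) = 61/87 = 0.701.
Difference = 0.701 − 0.706 = -0.005.
Left-skewed posterior ⇒ mean < mode.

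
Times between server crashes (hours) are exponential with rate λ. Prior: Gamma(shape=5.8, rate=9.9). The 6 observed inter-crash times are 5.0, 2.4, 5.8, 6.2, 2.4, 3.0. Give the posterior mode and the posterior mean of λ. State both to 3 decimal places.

MAP = 0.311; posterior mean = 0.340

Σ times = 24.8. Posterior: Gamma(shape = 5.8+6 = 11.8, rate = 9.9+24.8 = 34.7).
Mode = (α−1)/β = 10.8/34.7 = 0.311.
Mean = α/β = 11.8/34.7 = 0.340.
The mean is pulled above the mode by the posterior's right skew.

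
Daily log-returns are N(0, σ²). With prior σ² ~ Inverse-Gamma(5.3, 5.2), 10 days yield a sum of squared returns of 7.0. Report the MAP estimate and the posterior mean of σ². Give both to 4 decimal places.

MAP estimate = 0.7699, posterior mean = 0.9355

Posterior: Inverse-Gamma(shape = 5.3+10/2 = 10.3, scale = 5.2+7.0/2 = 8.7).
Mode = β/(α+1) = 8.7/11.3 = 0.7699.
Mean = β/(α−1) = 8.7/9.3 = 0.9355.
Mean > mode: the posterior has a right tail.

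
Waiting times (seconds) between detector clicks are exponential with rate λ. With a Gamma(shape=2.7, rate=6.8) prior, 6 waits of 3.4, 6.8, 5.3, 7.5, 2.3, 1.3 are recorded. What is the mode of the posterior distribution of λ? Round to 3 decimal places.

Σ times = 26.6. Posterior: Gamma(shape = 2.7+6 = 8.7, rate = 6.8+26.6 = 33.4).
Mode = (α−1)/β = 7.7/33.4 = 0.231.
Mean = α/β = 8.7/33.4 = 0.260.
This is the posterior mode — the MAP estimate.

0.231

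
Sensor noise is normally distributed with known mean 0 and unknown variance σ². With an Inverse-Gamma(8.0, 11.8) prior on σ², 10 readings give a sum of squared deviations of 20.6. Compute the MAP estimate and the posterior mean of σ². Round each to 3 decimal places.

MAP estimate = 1.579, posterior mean = 1.842

Posterior: Inverse-Gamma(shape = 8.0+10/2 = 13.0, scale = 11.8+20.6/2 = 22.1).
Mode = β/(α+1) = 22.1/14.0 = 1.579.
Mean = β/(α−1) = 22.1/12.0 = 1.842.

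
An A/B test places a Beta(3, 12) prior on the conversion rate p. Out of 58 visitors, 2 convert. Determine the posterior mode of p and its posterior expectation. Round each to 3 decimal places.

MAP = 0.056, posterior mean = 0.068

Posterior: Beta(3+2, 12+56) = Beta(5, 68).
Mode = (5−1)/(5+68−2) = 4/71 = 0.056.
Mean = 5/(5+68) = 5/73 = 0.068.
The posterior is right-skewed, so the mean exceeds the mode.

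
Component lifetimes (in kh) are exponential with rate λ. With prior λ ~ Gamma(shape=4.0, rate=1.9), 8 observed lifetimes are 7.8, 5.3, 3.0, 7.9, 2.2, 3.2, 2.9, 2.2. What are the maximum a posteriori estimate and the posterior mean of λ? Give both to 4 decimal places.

Σ times = 34.5. Posterior: Gamma(shape = 4.0+8 = 12.0, rate = 1.9+34.5 = 36.4).
Mode = (α−1)/β = 11.0/36.4 = 0.3022.
Mean = α/β = 12.0/36.4 = 0.3297.
Right-skewed posterior ⇒ mode < mean.

MAP: 0.3022. Posterior mean: 0.3297.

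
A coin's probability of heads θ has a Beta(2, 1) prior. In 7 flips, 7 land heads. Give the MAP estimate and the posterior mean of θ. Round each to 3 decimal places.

Posterior: Beta(2+7, 1+0) = Beta(9, 1).
Since β = 1 ≤ 1 and α > 1, the Beta density is monotone increasing on [0,1]; the mode is at 1.
Mean = 9/(9+1) = 0.900.

MAP = 1.000, posterior mean = 0.900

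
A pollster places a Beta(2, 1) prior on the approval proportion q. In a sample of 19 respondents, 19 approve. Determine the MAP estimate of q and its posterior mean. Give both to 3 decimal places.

Posterior: Beta(2+19, 1+0) = Beta(21, 1).
Since β = 1 ≤ 1 and α > 1, the Beta density is monotone increasing on [0,1]; the mode is at 1.
Mean = 21/(21+1) = 0.955.

MAP estimate = 1.000, posterior mean = 0.955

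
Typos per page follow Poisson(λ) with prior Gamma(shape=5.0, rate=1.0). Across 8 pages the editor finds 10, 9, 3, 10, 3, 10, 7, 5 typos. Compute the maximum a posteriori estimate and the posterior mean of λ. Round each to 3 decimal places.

Σ counts = 57. Posterior: Gamma(shape = 5.0+57 = 62.0, rate = 1.0+8 = 9.0).
Mode = (α−1)/β = 61.0/9.0 = 6.778.
Mean = α/β = 62.0/9.0 = 6.889.

maximum a posteriori estimate = 6.778, posterior mean = 6.889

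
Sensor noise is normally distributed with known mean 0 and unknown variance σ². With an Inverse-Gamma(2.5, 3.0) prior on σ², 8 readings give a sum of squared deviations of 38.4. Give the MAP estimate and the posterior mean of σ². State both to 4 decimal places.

MAP = 2.9600, posterior mean = 4.0364

Posterior: Inverse-Gamma(shape = 2.5+8/2 = 6.5, scale = 3.0+38.4/2 = 22.2).
Mode = β/(α+1) = 22.2/7.5 = 2.9600.
Mean = β/(α−1) = 22.2/5.5 = 4.0364.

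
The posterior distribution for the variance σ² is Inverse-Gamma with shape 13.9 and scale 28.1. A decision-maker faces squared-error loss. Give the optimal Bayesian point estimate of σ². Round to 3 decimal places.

Mode = β/(α+1) = 28.1/14.9 = 1.886.
Mean = β/(α−1) = 28.1/12.9 = 2.178.
Squared-error loss ⇒ the optimal estimator is the posterior mean.

2.178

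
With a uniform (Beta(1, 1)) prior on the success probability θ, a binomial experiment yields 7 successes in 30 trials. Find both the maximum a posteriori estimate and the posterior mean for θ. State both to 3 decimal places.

MAP = 0.233, posterior mean = 0.250

Posterior: Beta(1+7, 1+23) = Beta(8, 24).
Mode = (8−1)/(8+24−2) = 7/30 = 0.233.
With a flat prior the MAP equals the MLE, 7/30.
Mean = 8/(8+24) = 8/32 = 0.250.
The posterior is right-skewed, so the mean exceeds the mode.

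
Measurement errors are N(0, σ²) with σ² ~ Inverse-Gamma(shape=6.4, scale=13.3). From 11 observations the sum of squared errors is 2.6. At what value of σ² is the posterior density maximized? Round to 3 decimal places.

Posterior: Inverse-Gamma(shape = 6.4+11/2 = 11.9, scale = 13.3+2.6/2 = 14.6).
Mode = β/(α+1) = 14.6/12.9 = 1.132.
Mean = β/(α−1) = 14.6/10.9 = 1.339.
This is the posterior mode — the MAP estimate.

1.132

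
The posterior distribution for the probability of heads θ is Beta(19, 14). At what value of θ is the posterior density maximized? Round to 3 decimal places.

Mode = (19−1)/(19+14−2) = 18/31 = 0.581.
Mean = 19/(19+14) = 19/33 = 0.576.
This is the posterior mode — the MAP estimate.

0.581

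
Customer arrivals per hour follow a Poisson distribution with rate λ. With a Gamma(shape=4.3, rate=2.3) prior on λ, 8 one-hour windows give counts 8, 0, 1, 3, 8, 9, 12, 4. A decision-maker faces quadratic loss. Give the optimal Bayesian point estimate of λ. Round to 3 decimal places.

Σ counts = 45. Posterior: Gamma(shape = 4.3+45 = 49.3, rate = 2.3+8 = 10.3).
Mode = (α−1)/β = 48.3/10.3 = 4.689.
Mean = α/β = 49.3/10.3 = 4.786.
Quadratic loss ⇒ the optimal estimator is the posterior mean.

4.786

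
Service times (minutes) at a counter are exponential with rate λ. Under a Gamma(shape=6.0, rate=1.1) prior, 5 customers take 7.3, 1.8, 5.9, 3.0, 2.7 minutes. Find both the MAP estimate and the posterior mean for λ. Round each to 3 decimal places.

MAP: 0.459. Posterior mean: 0.505.

Σ times = 20.7. Posterior: Gamma(shape = 6.0+5 = 11.0, rate = 1.1+20.7 = 21.8).
Mode = (α−1)/β = 10.0/21.8 = 0.459.
Mean = α/β = 11.0/21.8 = 0.505.
Mean > mode: the posterior has a right tail.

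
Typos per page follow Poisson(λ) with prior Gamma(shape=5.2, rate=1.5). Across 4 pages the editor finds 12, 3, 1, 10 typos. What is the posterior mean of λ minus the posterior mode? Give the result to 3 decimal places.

0.182

Σ counts = 26. Posterior: Gamma(shape = 5.2+26 = 31.2, rate = 1.5+4 = 5.5).
Mode = (α−1)/β = 30.2/5.5 = 5.491.
Mean = α/β = 31.2/5.5 = 5.673.
Difference = 5.673 − 5.491 = 0.182.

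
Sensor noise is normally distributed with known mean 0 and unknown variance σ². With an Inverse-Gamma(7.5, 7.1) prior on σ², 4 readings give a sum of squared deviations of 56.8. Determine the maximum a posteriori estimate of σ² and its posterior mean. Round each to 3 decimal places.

Posterior: Inverse-Gamma(shape = 7.5+4/2 = 9.5, scale = 7.1+56.8/2 = 35.5).
Mode = β/(α+1) = 35.5/10.5 = 3.381.
Mean = β/(α−1) = 35.5/8.5 = 4.176.
The mean is pulled above the mode by the posterior's right skew.

σ²_MAP = 3.381, E[σ²|data] = 4.176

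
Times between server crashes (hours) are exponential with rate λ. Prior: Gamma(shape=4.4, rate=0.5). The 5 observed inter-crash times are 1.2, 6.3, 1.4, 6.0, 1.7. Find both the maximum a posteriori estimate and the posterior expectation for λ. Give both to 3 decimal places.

Σ times = 16.6. Posterior: Gamma(shape = 4.4+5 = 9.4, rate = 0.5+16.6 = 17.1).
Mode = (α−1)/β = 8.4/17.1 = 0.491.
Mean = α/β = 9.4/17.1 = 0.550.

MAP = 0.491, posterior mean = 0.550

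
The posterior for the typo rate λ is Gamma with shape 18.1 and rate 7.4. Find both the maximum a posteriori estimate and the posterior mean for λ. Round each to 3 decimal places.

Mode = (α−1)/β = 17.1/7.4 = 2.311.
Mean = α/β = 18.1/7.4 = 2.446.
The mean is pulled above the mode by the posterior's right skew.

MAP = 2.311, posterior mean = 2.446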